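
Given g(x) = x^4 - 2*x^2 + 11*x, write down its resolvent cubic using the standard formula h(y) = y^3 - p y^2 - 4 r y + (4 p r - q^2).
h(y) = y^3 + 2*y^2 - 121

Identify coefficients: p = -2, q = 11, r = 0.
Plug into h(y) = y^3 - p y^2 - 4 r y + (4 p r - q^2):
  h(y) = y^3 - (-2) y^2 - 4*(0) y + (4*(-2)*(0) - (11)^2)
       = y^3 + (2) y^2 + (0) y + (-121).
Simplifying: h(y) = y^3 + 2*y^2 - 121.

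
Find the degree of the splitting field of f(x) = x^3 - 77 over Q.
[K:Q] = 6

x^3 - 77 has one real root r = 77^(1/3) and two complex roots r*zeta_3, r*zeta_3^2 where zeta_3 = e^(2*pi*i/3). The splitting field is Q(r, zeta_3). [Q(r):Q] = 3 and [Q(zeta_3):Q] = 2 with gcd = 1, so [Q(r, zeta_3):Q] = 3 * 2 = 6.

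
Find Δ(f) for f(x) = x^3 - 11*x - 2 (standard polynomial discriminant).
Δ = 5216

For a depressed cubic x^3 + p x + q the discriminant is Δ = -4 p^3 - 27 q^2 = -4*(-11)^3 - 27*(-2)^2 = 5324 - 108 = 5216.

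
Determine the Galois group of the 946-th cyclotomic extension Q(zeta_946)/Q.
|Gal(Q(zeta_946)/Q)| = phi(946) = 420; group ≅ (Z/946Z)^* ≅ Z/10Z × Z/42Z

The n-th cyclotomic polynomial Φ_946(x) is the minimal polynomial of zeta_946 over Q and has degree phi(946) = 420. So Q(zeta_946) is a degree-420 Galois extension with Galois group (Z/946Z)^*. By CRT, (Z/946Z)^* ≅ (Z/2Z)^* × (Z/11Z)^* × (Z/43Z)^*. Each prime-power unit group is (Z/2Z)^* ≅ trivial group (order 1); (Z/11Z)^* ≅ Z/10Z; (Z/43Z)^* ≅ Z/42Z. Hence Gal(Q(zeta_946)/Q) ≅ Z/10Z × Z/42Z.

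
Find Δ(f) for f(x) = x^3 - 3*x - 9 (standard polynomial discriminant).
Δ = -2079

For a depressed cubic x^3 + p x + q the discriminant is Δ = -4 p^3 - 27 q^2 = -4*(-3)^3 - 27*(-9)^2 = 108 - 2187 = -2079.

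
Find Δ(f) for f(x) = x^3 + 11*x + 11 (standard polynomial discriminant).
Δ = -8591

For a depressed cubic x^3 + p x + q the discriminant is Δ = -4 p^3 - 27 q^2 = -4*(11)^3 - 27*(11)^2 = -5324 - 3267 = -8591.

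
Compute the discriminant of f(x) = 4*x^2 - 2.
Δ = 32

For a quadratic a x^2 + b x + c the discriminant is Δ = b^2 - 4ac = (0)^2 - 4*(4)*(-2) = 0 - (-32) = 32.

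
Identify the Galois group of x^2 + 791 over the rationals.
Gal(K/Q) = Z/2Z (cyclic of order 2)

x^2 + 791 is irreducible over Q since -791 is not a rational square. The splitting field Q(sqrt(-791)) has degree 2 over Q, and its unique nontrivial automorphism is sqrt(-791) ↦ -sqrt(-791). Hence Gal(Q(sqrt(-791))/Q) = Z/2Z.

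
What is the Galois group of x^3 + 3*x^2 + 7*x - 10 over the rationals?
Gal(K/Q) = S_3 (symmetric group of order 6)

Compute the discriminant of x^3 + (3)*x^2 + (7)*x + (-10): Δ = -6331. Since Δ is not a rational square, the Galois group is not contained in A_3; it must be the full S_3 (irreducibility of the cubic rules out anything smaller).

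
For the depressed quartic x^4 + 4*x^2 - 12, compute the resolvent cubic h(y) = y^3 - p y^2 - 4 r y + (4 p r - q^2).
h(y) = y^3 - 4*y^2 + 48*y - 192

Identify coefficients: p = 4, q = 0, r = -12.
Plug into h(y) = y^3 - p y^2 - 4 r y + (4 p r - q^2):
  h(y) = y^3 - (4) y^2 - 4*(-12) y + (4*(4)*(-12) - (0)^2)
       = y^3 + (-4) y^2 + (48) y + (-192).
Simplifying: h(y) = y^3 - 4*y^2 + 48*y - 192.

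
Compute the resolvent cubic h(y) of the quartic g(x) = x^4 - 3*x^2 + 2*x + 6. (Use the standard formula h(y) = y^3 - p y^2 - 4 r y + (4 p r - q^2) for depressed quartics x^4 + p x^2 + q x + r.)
h(y) = y^3 + 3*y^2 - 24*y - 76

Identify coefficients: p = -3, q = 2, r = 6.
Plug into h(y) = y^3 - p y^2 - 4 r y + (4 p r - q^2):
  h(y) = y^3 - (-3) y^2 - 4*(6) y + (4*(-3)*(6) - (2)^2)
       = y^3 + (3) y^2 + (-24) y + (-76).
Simplifying: h(y) = y^3 + 3*y^2 - 24*y - 76.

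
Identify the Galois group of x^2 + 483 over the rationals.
Gal(K/Q) = Z/2Z (cyclic of order 2)

x^2 + 483 is irreducible over Q since -483 is not a rational square. The splitting field Q(sqrt(-483)) has degree 2 over Q, and its unique nontrivial automorphism is sqrt(-483) ↦ -sqrt(-483). Hence Gal(Q(sqrt(-483))/Q) = Z/2Z.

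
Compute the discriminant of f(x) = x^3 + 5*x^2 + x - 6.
Δ = 1509

For x^3 + a x^2 + b x + c the discriminant is Δ = 18 a b c - 4 a^3 c + a^2 b^2 - 4 b^3 - 27 c^2.
Plug a = 5, b = 1, c = -6:
  18*(5)*(1)*(-6) - 4*(5)^3*(-6) + (5)^2*(1)^2 - 4*(1)^3 - 27*(-6)^2
  = -540 + (3000) + 25 + (-4) + (-972)
  = 1509.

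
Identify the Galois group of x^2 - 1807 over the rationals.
Gal(K/Q) = Z/2Z (cyclic of order 2)

x^2 - 1807 is irreducible over Q since 1807 is not a rational square. The splitting field Q(sqrt(1807)) has degree 2 over Q, and its unique nontrivial automorphism is sqrt(1807) ↦ -sqrt(1807). Hence Gal(Q(sqrt(1807))/Q) = Z/2Z.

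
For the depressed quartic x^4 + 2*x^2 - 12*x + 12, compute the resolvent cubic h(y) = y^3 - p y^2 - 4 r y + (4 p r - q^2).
h(y) = y^3 - 2*y^2 - 48*y - 48

Identify coefficients: p = 2, q = -12, r = 12.
Plug into h(y) = y^3 - p y^2 - 4 r y + (4 p r - q^2):
  h(y) = y^3 - (2) y^2 - 4*(12) y + (4*(2)*(12) - (-12)^2)
       = y^3 + (-2) y^2 + (-48) y + (-48).
Simplifying: h(y) = y^3 - 2*y^2 - 48*y - 48.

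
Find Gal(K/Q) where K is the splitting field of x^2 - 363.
Gal(K/Q) = Z/2Z (cyclic of order 2)

x^2 - 363 is irreducible over Q since 363 is not a rational square. The splitting field Q(sqrt(363)) has degree 2 over Q, and its unique nontrivial automorphism is sqrt(363) ↦ -sqrt(363). Hence Gal(Q(sqrt(363))/Q) = Z/2Z.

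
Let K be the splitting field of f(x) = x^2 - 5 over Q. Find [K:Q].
[K:Q] = 2

The polynomial x^2 - 5 is irreducible over Q since 5 is not a perfect square. Its splitting field is Q(sqrt(5)), which has degree 2 over Q.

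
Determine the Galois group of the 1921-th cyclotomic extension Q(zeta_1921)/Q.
|Gal(Q(zeta_1921)/Q)| = phi(1921) = 1792; group ≅ (Z/1921Z)^* ≅ Z/16Z × Z/112Z

The n-th cyclotomic polynomial Φ_1921(x) is the minimal polynomial of zeta_1921 over Q and has degree phi(1921) = 1792. So Q(zeta_1921) is a degree-1792 Galois extension with Galois group (Z/1921Z)^*. By CRT, (Z/1921Z)^* ≅ (Z/17Z)^* × (Z/113Z)^*. Each prime-power unit group is (Z/17Z)^* ≅ Z/16Z; (Z/113Z)^* ≅ Z/112Z. Hence Gal(Q(zeta_1921)/Q) ≅ Z/16Z × Z/112Z.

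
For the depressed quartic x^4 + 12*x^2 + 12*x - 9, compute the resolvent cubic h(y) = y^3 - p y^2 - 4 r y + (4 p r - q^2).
h(y) = y^3 - 12*y^2 + 36*y - 576

Identify coefficients: p = 12, q = 12, r = -9.
Plug into h(y) = y^3 - p y^2 - 4 r y + (4 p r - q^2):
  h(y) = y^3 - (12) y^2 - 4*(-9) y + (4*(12)*(-9) - (12)^2)
       = y^3 + (-12) y^2 + (36) y + (-576).
Simplifying: h(y) = y^3 - 12*y^2 + 36*y - 576.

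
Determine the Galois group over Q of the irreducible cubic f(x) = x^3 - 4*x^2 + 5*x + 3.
Gal(K/Q) = S_3 (symmetric group of order 6)

Compute the discriminant of x^3 + (-4)*x^2 + (5)*x + (3): Δ = -655. Since Δ is not a rational square, the Galois group is not contained in A_3; it must be the full S_3 (irreducibility of the cubic rules out anything smaller).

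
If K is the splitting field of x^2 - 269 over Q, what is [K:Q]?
[K:Q] = 2

The polynomial x^2 - 269 is irreducible over Q since 269 is not a perfect square. Its splitting field is Q(sqrt(269)), which has degree 2 over Q.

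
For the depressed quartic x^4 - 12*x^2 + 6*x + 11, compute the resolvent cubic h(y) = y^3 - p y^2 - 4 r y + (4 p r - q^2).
h(y) = y^3 + 12*y^2 - 44*y - 564

Identify coefficients: p = -12, q = 6, r = 11.
Plug into h(y) = y^3 - p y^2 - 4 r y + (4 p r - q^2):
  h(y) = y^3 - (-12) y^2 - 4*(11) y + (4*(-12)*(11) - (6)^2)
       = y^3 + (12) y^2 + (-44) y + (-564).
Simplifying: h(y) = y^3 + 12*y^2 - 44*y - 564.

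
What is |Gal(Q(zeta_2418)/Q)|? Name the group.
|Gal(Q(zeta_2418)/Q)| = phi(2418) = 720; group ≅ (Z/2418Z)^* ≅ Z/2Z × Z/12Z × Z/30Z

The n-th cyclotomic polynomial Φ_2418(x) is the minimal polynomial of zeta_2418 over Q and has degree phi(2418) = 720. So Q(zeta_2418) is a degree-720 Galois extension with Galois group (Z/2418Z)^*. By CRT, (Z/2418Z)^* ≅ (Z/2Z)^* × (Z/3Z)^* × (Z/13Z)^* × (Z/31Z)^*. Each prime-power unit group is (Z/2Z)^* ≅ trivial group (order 1); (Z/3Z)^* ≅ Z/2Z; (Z/13Z)^* ≅ Z/12Z; (Z/31Z)^* ≅ Z/30Z. Hence Gal(Q(zeta_2418)/Q) ≅ Z/2Z × Z/12Z × Z/30Z.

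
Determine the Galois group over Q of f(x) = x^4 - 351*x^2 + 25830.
Gal(K/Q) = V_4 (Klein four-group, Z/2Z × Z/2Z)

f factors as (x^2 - 105)(x^2 - 246), so the splitting field is K = Q(sqrt(105), sqrt(246)). The elements 105, 246, 25830 are all non-squares in Q, so sqrt(105) and sqrt(246) generate independent quadratic extensions. Thus [K:Q] = 4 and Gal(K/Q) is generated by the two order-2 automorphisms sqrt(105) ↦ -sqrt(105) and sqrt(246) ↦ -sqrt(246), giving V_4.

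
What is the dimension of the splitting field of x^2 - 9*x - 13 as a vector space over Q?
[K:Q] = 2

The discriminant of x^2 + (-9)*x + (-13) is b^2 - 4c = 81 - (-52) = 133. Since 133 is not a perfect square in Q, the polynomial is irreducible over Q. Its two roots generate a degree-2 extension, so [K:Q] = 2.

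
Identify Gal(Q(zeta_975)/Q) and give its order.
|Gal(Q(zeta_975)/Q)| = phi(975) = 480; group ≅ (Z/975Z)^* ≅ Z/2Z × Z/12Z × Z/20Z

The n-th cyclotomic polynomial Φ_975(x) is the minimal polynomial of zeta_975 over Q and has degree phi(975) = 480. So Q(zeta_975) is a degree-480 Galois extension with Galois group (Z/975Z)^*. By CRT, (Z/975Z)^* ≅ (Z/3Z)^* × (Z/25Z)^* × (Z/13Z)^*. Each prime-power unit group is (Z/3Z)^* ≅ Z/2Z; (Z/25Z)^* ≅ Z/20Z; (Z/13Z)^* ≅ Z/12Z. Hence Gal(Q(zeta_975)/Q) ≅ Z/2Z × Z/12Z × Z/20Z.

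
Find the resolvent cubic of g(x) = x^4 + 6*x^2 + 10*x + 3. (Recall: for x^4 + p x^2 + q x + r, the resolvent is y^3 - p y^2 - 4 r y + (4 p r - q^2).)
h(y) = y^3 - 6*y^2 - 12*y - 28

Identify coefficients: p = 6, q = 10, r = 3.
Plug into h(y) = y^3 - p y^2 - 4 r y + (4 p r - q^2):
  h(y) = y^3 - (6) y^2 - 4*(3) y + (4*(6)*(3) - (10)^2)
       = y^3 + (-6) y^2 + (-12) y + (-28).
Simplifying: h(y) = y^3 - 6*y^2 - 12*y - 28.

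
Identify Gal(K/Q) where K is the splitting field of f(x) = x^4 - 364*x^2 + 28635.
Gal(K/Q) = V_4 (Klein four-group, Z/2Z × Z/2Z)

f factors as (x^2 - 249)(x^2 - 115), so the splitting field is K = Q(sqrt(249), sqrt(115)). The elements 249, 115, 28635 are all non-squares in Q, so sqrt(249) and sqrt(115) generate independent quadratic extensions. Thus [K:Q] = 4 and Gal(K/Q) is generated by the two order-2 automorphisms sqrt(249) ↦ -sqrt(249) and sqrt(115) ↦ -sqrt(115), giving V_4.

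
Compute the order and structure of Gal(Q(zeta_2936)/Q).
|Gal(Q(zeta_2936)/Q)| = phi(2936) = 1464; group ≅ (Z/2936Z)^* ≅ Z/2Z × Z/2Z × Z/366Z

The n-th cyclotomic polynomial Φ_2936(x) is the minimal polynomial of zeta_2936 over Q and has degree phi(2936) = 1464. So Q(zeta_2936) is a degree-1464 Galois extension with Galois group (Z/2936Z)^*. By CRT, (Z/2936Z)^* ≅ (Z/8Z)^* × (Z/367Z)^*. Each prime-power unit group is (Z/8Z)^* ≅ Z/2Z × Z/2Z; (Z/367Z)^* ≅ Z/366Z. Hence Gal(Q(zeta_2936)/Q) ≅ Z/2Z × Z/2Z × Z/366Z.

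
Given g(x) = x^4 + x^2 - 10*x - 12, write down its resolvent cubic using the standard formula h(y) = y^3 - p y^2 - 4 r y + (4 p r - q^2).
h(y) = y^3 - y^2 + 48*y - 148

Identify coefficients: p = 1, q = -10, r = -12.
Plug into h(y) = y^3 - p y^2 - 4 r y + (4 p r - q^2):
  h(y) = y^3 - (1) y^2 - 4*(-12) y + (4*(1)*(-12) - (-10)^2)
       = y^3 + (-1) y^2 + (48) y + (-148).
Simplifying: h(y) = y^3 - y^2 + 48*y - 148.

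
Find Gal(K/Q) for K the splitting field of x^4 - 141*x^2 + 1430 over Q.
Gal(K/Q) = V_4 (Klein four-group, Z/2Z × Z/2Z)

f factors as (x^2 - 11)(x^2 - 130), so the splitting field is K = Q(sqrt(11), sqrt(130)). The elements 11, 130, 1430 are all non-squares in Q, so sqrt(11) and sqrt(130) generate independent quadratic extensions. Thus [K:Q] = 4 and Gal(K/Q) is generated by the two order-2 automorphisms sqrt(11) ↦ -sqrt(11) and sqrt(130) ↦ -sqrt(130), giving V_4.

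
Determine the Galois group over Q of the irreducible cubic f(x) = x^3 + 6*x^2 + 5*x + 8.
Gal(K/Q) = S_3 (symmetric group of order 6)

Compute the discriminant of x^3 + (6)*x^2 + (5)*x + (8): Δ = -3920. Since Δ is not a rational square, the Galois group is not contained in A_3; it must be the full S_3 (irreducibility of the cubic rules out anything smaller).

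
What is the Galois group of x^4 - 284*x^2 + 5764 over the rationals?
Gal(K/Q) = V_4 (Klein four-group, Z/2Z × Z/2Z)

f factors as (x^2 - 22)(x^2 - 262), so the splitting field is K = Q(sqrt(22), sqrt(262)). The elements 22, 262, 5764 are all non-squares in Q, so sqrt(22) and sqrt(262) generate independent quadratic extensions. Thus [K:Q] = 4 and Gal(K/Q) is generated by the two order-2 automorphisms sqrt(22) ↦ -sqrt(22) and sqrt(262) ↦ -sqrt(262), giving V_4.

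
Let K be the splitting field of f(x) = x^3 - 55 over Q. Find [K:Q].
[K:Q] = 6

x^3 - 55 has one real root r = 55^(1/3) and two complex roots r*zeta_3, r*zeta_3^2 where zeta_3 = e^(2*pi*i/3). The splitting field is Q(r, zeta_3). [Q(r):Q] = 3 and [Q(zeta_3):Q] = 2 with gcd = 1, so [Q(r, zeta_3):Q] = 3 * 2 = 6.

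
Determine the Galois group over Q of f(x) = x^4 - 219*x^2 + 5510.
Gal(K/Q) = V_4 (Klein four-group, Z/2Z × Z/2Z)

f factors as (x^2 - 190)(x^2 - 29), so the splitting field is K = Q(sqrt(190), sqrt(29)). The elements 190, 29, 5510 are all non-squares in Q, so sqrt(190) and sqrt(29) generate independent quadratic extensions. Thus [K:Q] = 4 and Gal(K/Q) is generated by the two order-2 automorphisms sqrt(190) ↦ -sqrt(190) and sqrt(29) ↦ -sqrt(29), giving V_4.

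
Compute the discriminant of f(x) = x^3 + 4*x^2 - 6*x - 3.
Δ = 3261

For x^3 + a x^2 + b x + c the discriminant is Δ = 18 a b c - 4 a^3 c + a^2 b^2 - 4 b^3 - 27 c^2.
Plug a = 4, b = -6, c = -3:
  18*(4)*(-6)*(-3) - 4*(4)^3*(-3) + (4)^2*(-6)^2 - 4*(-6)^3 - 27*(-3)^2
  = 1296 + (768) + 576 + (864) + (-243)
  = 3261.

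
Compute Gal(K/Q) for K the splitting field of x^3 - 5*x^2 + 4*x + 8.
Gal(K/Q) = S_3 (symmetric group of order 6)

Compute the discriminant of x^3 + (-5)*x^2 + (4)*x + (8): Δ = -464. Since Δ is not a rational square, the Galois group is not contained in A_3; it must be the full S_3 (irreducibility of the cubic rules out anything smaller).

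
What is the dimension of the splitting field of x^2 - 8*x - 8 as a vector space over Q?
[K:Q] = 2

The discriminant of x^2 + (-8)*x + (-8) is b^2 - 4c = 64 - (-32) = 96. Since 96 is not a perfect square in Q, the polynomial is irreducible over Q. Its two roots generate a degree-2 extension, so [K:Q] = 2.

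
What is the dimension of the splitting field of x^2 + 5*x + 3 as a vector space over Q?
[K:Q] = 2

The discriminant of x^2 + (5)*x + (3) is b^2 - 4c = 25 - (12) = 13. Since 13 is not a perfect square in Q, the polynomial is irreducible over Q. Its two roots generate a degree-2 extension, so [K:Q] = 2.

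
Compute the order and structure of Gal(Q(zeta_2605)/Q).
|Gal(Q(zeta_2605)/Q)| = phi(2605) = 2080; group ≅ (Z/2605Z)^* ≅ Z/4Z × Z/520Z

The n-th cyclotomic polynomial Φ_2605(x) is the minimal polynomial of zeta_2605 over Q and has degree phi(2605) = 2080. So Q(zeta_2605) is a degree-2080 Galois extension with Galois group (Z/2605Z)^*. By CRT, (Z/2605Z)^* ≅ (Z/5Z)^* × (Z/521Z)^*. Each prime-power unit group is (Z/5Z)^* ≅ Z/4Z; (Z/521Z)^* ≅ Z/520Z. Hence Gal(Q(zeta_2605)/Q) ≅ Z/4Z × Z/520Z.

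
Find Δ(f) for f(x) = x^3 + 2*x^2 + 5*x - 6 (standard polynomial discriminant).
Δ = -2260

For x^3 + a x^2 + b x + c the discriminant is Δ = 18 a b c - 4 a^3 c + a^2 b^2 - 4 b^3 - 27 c^2.
Plug a = 2, b = 5, c = -6:
  18*(2)*(5)*(-6) - 4*(2)^3*(-6) + (2)^2*(5)^2 - 4*(5)^3 - 27*(-6)^2
  = -1080 + (192) + 100 + (-500) + (-972)
  = -2260.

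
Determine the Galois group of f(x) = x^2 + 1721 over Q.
Gal(K/Q) = Z/2Z (cyclic of order 2)

x^2 + 1721 is irreducible over Q since -1721 is not a rational square. The splitting field Q(sqrt(-1721)) has degree 2 over Q, and its unique nontrivial automorphism is sqrt(-1721) ↦ -sqrt(-1721). Hence Gal(Q(sqrt(-1721))/Q) = Z/2Z.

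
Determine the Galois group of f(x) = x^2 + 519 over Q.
Gal(K/Q) = Z/2Z (cyclic of order 2)

x^2 + 519 is irreducible over Q since -519 is not a rational square. The splitting field Q(sqrt(-519)) has degree 2 over Q, and its unique nontrivial automorphism is sqrt(-519) ↦ -sqrt(-519). Hence Gal(Q(sqrt(-519))/Q) = Z/2Z.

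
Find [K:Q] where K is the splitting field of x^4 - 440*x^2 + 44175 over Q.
[K:Q] = 4

f factors as (x^2 - 155)(x^2 - 285); the splitting field is K = Q(sqrt(155), sqrt(285)). Since 155, 285, and 44175 are all non-squares in Q, the three subfields Q(sqrt(155)), Q(sqrt(285)), Q(sqrt(44175)) are distinct degree-2 extensions, so [K:Q] = 4 (Klein four Galois group).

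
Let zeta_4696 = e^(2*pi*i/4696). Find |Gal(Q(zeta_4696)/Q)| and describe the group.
|Gal(Q(zeta_4696)/Q)| = phi(4696) = 2344; group ≅ (Z/4696Z)^* ≅ Z/2Z × Z/2Z × Z/586Z

The n-th cyclotomic polynomial Φ_4696(x) is the minimal polynomial of zeta_4696 over Q and has degree phi(4696) = 2344. So Q(zeta_4696) is a degree-2344 Galois extension with Galois group (Z/4696Z)^*. By CRT, (Z/4696Z)^* ≅ (Z/8Z)^* × (Z/587Z)^*. Each prime-power unit group is (Z/8Z)^* ≅ Z/2Z × Z/2Z; (Z/587Z)^* ≅ Z/586Z. Hence Gal(Q(zeta_4696)/Q) ≅ Z/2Z × Z/2Z × Z/586Z.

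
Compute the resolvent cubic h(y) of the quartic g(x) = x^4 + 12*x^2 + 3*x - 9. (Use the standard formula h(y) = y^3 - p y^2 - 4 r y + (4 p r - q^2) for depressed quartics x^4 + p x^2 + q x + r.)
h(y) = y^3 - 12*y^2 + 36*y - 441

Identify coefficients: p = 12, q = 3, r = -9.
Plug into h(y) = y^3 - p y^2 - 4 r y + (4 p r - q^2):
  h(y) = y^3 - (12) y^2 - 4*(-9) y + (4*(12)*(-9) - (3)^2)
       = y^3 + (-12) y^2 + (36) y + (-441).
Simplifying: h(y) = y^3 - 12*y^2 + 36*y - 441.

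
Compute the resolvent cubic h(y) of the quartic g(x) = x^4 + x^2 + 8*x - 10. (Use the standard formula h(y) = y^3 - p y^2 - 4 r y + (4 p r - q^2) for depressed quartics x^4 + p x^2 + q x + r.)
h(y) = y^3 - y^2 + 40*y - 104

Identify coefficients: p = 1, q = 8, r = -10.
Plug into h(y) = y^3 - p y^2 - 4 r y + (4 p r - q^2):
  h(y) = y^3 - (1) y^2 - 4*(-10) y + (4*(1)*(-10) - (8)^2)
       = y^3 + (-1) y^2 + (40) y + (-104).
Simplifying: h(y) = y^3 - y^2 + 40*y - 104.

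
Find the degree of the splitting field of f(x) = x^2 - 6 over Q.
[K:Q] = 2

The polynomial x^2 - 6 is irreducible over Q since 6 is not a perfect square. Its splitting field is Q(sqrt(6)), which has degree 2 over Q.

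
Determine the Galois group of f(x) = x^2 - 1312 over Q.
Gal(K/Q) = Z/2Z (cyclic of order 2)

x^2 - 1312 is irreducible over Q since 1312 is not a rational square. The splitting field Q(sqrt(1312)) has degree 2 over Q, and its unique nontrivial automorphism is sqrt(1312) ↦ -sqrt(1312). Hence Gal(Q(sqrt(1312))/Q) = Z/2Z.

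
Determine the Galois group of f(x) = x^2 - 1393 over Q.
Gal(K/Q) = Z/2Z (cyclic of order 2)

x^2 - 1393 is irreducible over Q since 1393 is not a rational square. The splitting field Q(sqrt(1393)) has degree 2 over Q, and its unique nontrivial automorphism is sqrt(1393) ↦ -sqrt(1393). Hence Gal(Q(sqrt(1393))/Q) = Z/2Z.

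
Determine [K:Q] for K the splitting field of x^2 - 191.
[K:Q] = 2

The polynomial x^2 - 191 is irreducible over Q since 191 is not a perfect square. Its splitting field is Q(sqrt(191)), which has degree 2 over Q.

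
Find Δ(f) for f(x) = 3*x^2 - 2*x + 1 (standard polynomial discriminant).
Δ = -8

For a quadratic a x^2 + b x + c the discriminant is Δ = b^2 - 4ac = (-2)^2 - 4*(3)*(1) = 4 - (12) = -8.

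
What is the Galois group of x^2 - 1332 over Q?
Gal(K/Q) = Z/2Z (cyclic of order 2)

x^2 - 1332 is irreducible over Q since 1332 is not a rational square. The splitting field Q(sqrt(1332)) has degree 2 over Q, and its unique nontrivial automorphism is sqrt(1332) ↦ -sqrt(1332). Hence Gal(Q(sqrt(1332))/Q) = Z/2Z.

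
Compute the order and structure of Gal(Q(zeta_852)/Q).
|Gal(Q(zeta_852)/Q)| = phi(852) = 280; group ≅ (Z/852Z)^* ≅ Z/2Z × Z/2Z × Z/70Z

The n-th cyclotomic polynomial Φ_852(x) is the minimal polynomial of zeta_852 over Q and has degree phi(852) = 280. So Q(zeta_852) is a degree-280 Galois extension with Galois group (Z/852Z)^*. By CRT, (Z/852Z)^* ≅ (Z/4Z)^* × (Z/3Z)^* × (Z/71Z)^*. Each prime-power unit group is (Z/4Z)^* ≅ Z/2Z; (Z/3Z)^* ≅ Z/2Z; (Z/71Z)^* ≅ Z/70Z. Hence Gal(Q(zeta_852)/Q) ≅ Z/2Z × Z/2Z × Z/70Z.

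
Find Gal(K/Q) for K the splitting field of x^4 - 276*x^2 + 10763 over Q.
Gal(K/Q) = V_4 (Klein four-group, Z/2Z × Z/2Z)

f factors as (x^2 - 47)(x^2 - 229), so the splitting field is K = Q(sqrt(47), sqrt(229)). The elements 47, 229, 10763 are all non-squares in Q, so sqrt(47) and sqrt(229) generate independent quadratic extensions. Thus [K:Q] = 4 and Gal(K/Q) is generated by the two order-2 automorphisms sqrt(47) ↦ -sqrt(47) and sqrt(229) ↦ -sqrt(229), giving V_4.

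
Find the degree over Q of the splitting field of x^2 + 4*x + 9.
[K:Q] = 2

The discriminant of x^2 + (4)*x + (9) is b^2 - 4c = 16 - (36) = -20. Since -20 is not a perfect square in Q, the polynomial is irreducible over Q. Its two roots generate a degree-2 extension, so [K:Q] = 2.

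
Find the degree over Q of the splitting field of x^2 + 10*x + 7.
[K:Q] = 2

The discriminant of x^2 + (10)*x + (7) is b^2 - 4c = 100 - (28) = 72. Since 72 is not a perfect square in Q, the polynomial is irreducible over Q. Its two roots generate a degree-2 extension, so [K:Q] = 2.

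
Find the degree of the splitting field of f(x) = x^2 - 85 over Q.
[K:Q] = 2

The polynomial x^2 - 85 is irreducible over Q since 85 is not a perfect square. Its splitting field is Q(sqrt(85)), which has degree 2 over Q.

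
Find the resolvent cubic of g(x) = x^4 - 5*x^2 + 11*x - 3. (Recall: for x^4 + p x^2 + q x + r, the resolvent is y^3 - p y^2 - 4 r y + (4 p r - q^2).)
h(y) = y^3 + 5*y^2 + 12*y - 61

Identify coefficients: p = -5, q = 11, r = -3.
Plug into h(y) = y^3 - p y^2 - 4 r y + (4 p r - q^2):
  h(y) = y^3 - (-5) y^2 - 4*(-3) y + (4*(-5)*(-3) - (11)^2)
       = y^3 + (5) y^2 + (12) y + (-61).
Simplifying: h(y) = y^3 + 5*y^2 + 12*y - 61.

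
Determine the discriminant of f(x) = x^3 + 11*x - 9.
Δ = -7511

For a depressed cubic x^3 + p x + q the discriminant is Δ = -4 p^3 - 27 q^2 = -4*(11)^3 - 27*(-9)^2 = -5324 - 2187 = -7511.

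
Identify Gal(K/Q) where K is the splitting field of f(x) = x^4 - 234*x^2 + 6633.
Gal(K/Q) = V_4 (Klein four-group, Z/2Z × Z/2Z)

f factors as (x^2 - 201)(x^2 - 33), so the splitting field is K = Q(sqrt(201), sqrt(33)). The elements 201, 33, 6633 are all non-squares in Q, so sqrt(201) and sqrt(33) generate independent quadratic extensions. Thus [K:Q] = 4 and Gal(K/Q) is generated by the two order-2 automorphisms sqrt(201) ↦ -sqrt(201) and sqrt(33) ↦ -sqrt(33), giving V_4.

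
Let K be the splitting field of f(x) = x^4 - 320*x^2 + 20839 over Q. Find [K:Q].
[K:Q] = 4

f factors as (x^2 - 91)(x^2 - 229); the splitting field is K = Q(sqrt(91), sqrt(229)). Since 91, 229, and 20839 are all non-squares in Q, the three subfields Q(sqrt(91)), Q(sqrt(229)), Q(sqrt(20839)) are distinct degree-2 extensions, so [K:Q] = 4 (Klein four Galois group).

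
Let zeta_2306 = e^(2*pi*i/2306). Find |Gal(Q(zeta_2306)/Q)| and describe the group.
|Gal(Q(zeta_2306)/Q)| = phi(2306) = 1152; group ≅ (Z/2306Z)^* ≅ Z/1152Z

The n-th cyclotomic polynomial Φ_2306(x) is the minimal polynomial of zeta_2306 over Q and has degree phi(2306) = 1152. So Q(zeta_2306) is a degree-1152 Galois extension with Galois group (Z/2306Z)^*. By CRT, (Z/2306Z)^* ≅ (Z/2Z)^* × (Z/1153Z)^*. Each prime-power unit group is (Z/2Z)^* ≅ trivial group (order 1); (Z/1153Z)^* ≅ Z/1152Z. Hence Gal(Q(zeta_2306)/Q) ≅ Z/1152Z.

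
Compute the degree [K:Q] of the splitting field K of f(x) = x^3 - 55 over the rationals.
[K:Q] = 6

x^3 - 55 has one real root r = 55^(1/3) and two complex roots r*zeta_3, r*zeta_3^2 where zeta_3 = e^(2*pi*i/3). The splitting field is Q(r, zeta_3). [Q(r):Q] = 3 and [Q(zeta_3):Q] = 2 with gcd = 1, so [Q(r, zeta_3):Q] = 3 * 2 = 6.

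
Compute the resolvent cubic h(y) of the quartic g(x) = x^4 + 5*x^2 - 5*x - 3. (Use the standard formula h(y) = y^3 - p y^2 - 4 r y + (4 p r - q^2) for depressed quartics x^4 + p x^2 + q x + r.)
h(y) = y^3 - 5*y^2 + 12*y - 85

Identify coefficients: p = 5, q = -5, r = -3.
Plug into h(y) = y^3 - p y^2 - 4 r y + (4 p r - q^2):
  h(y) = y^3 - (5) y^2 - 4*(-3) y + (4*(5)*(-3) - (-5)^2)
       = y^3 + (-5) y^2 + (12) y + (-85).
Simplifying: h(y) = y^3 - 5*y^2 + 12*y - 85.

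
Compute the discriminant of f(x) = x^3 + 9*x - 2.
Δ = -3024

For a depressed cubic x^3 + p x + q the discriminant is Δ = -4 p^3 - 27 q^2 = -4*(9)^3 - 27*(-2)^2 = -2916 - 108 = -3024.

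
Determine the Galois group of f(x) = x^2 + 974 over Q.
Gal(K/Q) = Z/2Z (cyclic of order 2)

x^2 + 974 is irreducible over Q since -974 is not a rational square. The splitting field Q(sqrt(-974)) has degree 2 over Q, and its unique nontrivial automorphism is sqrt(-974) ↦ -sqrt(-974). Hence Gal(Q(sqrt(-974))/Q) = Z/2Z.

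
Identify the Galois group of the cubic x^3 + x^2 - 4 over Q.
Gal(K/Q) = S_3 (symmetric group of order 6)

Compute the discriminant of x^3 + (1)*x^2 + (0)*x + (-4): Δ = -416. Since Δ is not a rational square, the Galois group is not contained in A_3; it must be the full S_3 (irreducibility of the cubic rules out anything smaller).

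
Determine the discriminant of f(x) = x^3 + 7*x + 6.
Δ = -2344

For a depressed cubic x^3 + p x + q the discriminant is Δ = -4 p^3 - 27 q^2 = -4*(7)^3 - 27*(6)^2 = -1372 - 972 = -2344.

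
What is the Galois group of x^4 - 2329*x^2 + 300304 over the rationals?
Gal(K/Q) = Z/2Z (cyclic of order 2)

f factors as (x^2 - 2192)(x^2 - 137), so the splitting field is K = Q(sqrt(2192), sqrt(137)). The squarefree part of 2192 is 137 and the squarefree part of 137 is also 137, so sqrt(2192) and sqrt(137) are both rational multiples of sqrt(137). Hence Q(sqrt(2192)) = Q(sqrt(137)) = Q(sqrt(137)), and the splitting field collapses to a single degree-2 extension with Galois group Z/2Z.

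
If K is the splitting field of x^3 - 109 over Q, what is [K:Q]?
[K:Q] = 6

x^3 - 109 has one real root r = 109^(1/3) and two complex roots r*zeta_3, r*zeta_3^2 where zeta_3 = e^(2*pi*i/3). The splitting field is Q(r, zeta_3). [Q(r):Q] = 3 and [Q(zeta_3):Q] = 2 with gcd = 1, so [Q(r, zeta_3):Q] = 3 * 2 = 6.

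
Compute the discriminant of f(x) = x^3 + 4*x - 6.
Δ = -1228

For a depressed cubic x^3 + p x + q the discriminant is Δ = -4 p^3 - 27 q^2 = -4*(4)^3 - 27*(-6)^2 = -256 - 972 = -1228.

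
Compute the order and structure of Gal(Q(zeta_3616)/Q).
|Gal(Q(zeta_3616)/Q)| = phi(3616) = 1792; group ≅ (Z/3616Z)^* ≅ Z/2Z × Z/8Z × Z/112Z

The n-th cyclotomic polynomial Φ_3616(x) is the minimal polynomial of zeta_3616 over Q and has degree phi(3616) = 1792. So Q(zeta_3616) is a degree-1792 Galois extension with Galois group (Z/3616Z)^*. By CRT, (Z/3616Z)^* ≅ (Z/32Z)^* × (Z/113Z)^*. Each prime-power unit group is (Z/32Z)^* ≅ Z/2Z × Z/8Z; (Z/113Z)^* ≅ Z/112Z. Hence Gal(Q(zeta_3616)/Q) ≅ Z/2Z × Z/8Z × Z/112Z.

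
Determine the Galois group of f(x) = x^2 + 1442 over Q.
Gal(K/Q) = Z/2Z (cyclic of order 2)

x^2 + 1442 is irreducible over Q since -1442 is not a rational square. The splitting field Q(sqrt(-1442)) has degree 2 over Q, and its unique nontrivial automorphism is sqrt(-1442) ↦ -sqrt(-1442). Hence Gal(Q(sqrt(-1442))/Q) = Z/2Z.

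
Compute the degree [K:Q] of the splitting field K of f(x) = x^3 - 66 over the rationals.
[K:Q] = 6

x^3 - 66 has one real root r = 66^(1/3) and two complex roots r*zeta_3, r*zeta_3^2 where zeta_3 = e^(2*pi*i/3). The splitting field is Q(r, zeta_3). [Q(r):Q] = 3 and [Q(zeta_3):Q] = 2 with gcd = 1, so [Q(r, zeta_3):Q] = 3 * 2 = 6.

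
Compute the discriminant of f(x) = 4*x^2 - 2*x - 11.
Δ = 180

For a quadratic a x^2 + b x + c the discriminant is Δ = b^2 - 4ac = (-2)^2 - 4*(4)*(-11) = 4 - (-176) = 180.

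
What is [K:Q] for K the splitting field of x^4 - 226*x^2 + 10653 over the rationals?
[K:Q] = 4

f factors as (x^2 - 159)(x^2 - 67); the splitting field is K = Q(sqrt(159), sqrt(67)). Since 159, 67, and 10653 are all non-squares in Q, the three subfields Q(sqrt(159)), Q(sqrt(67)), Q(sqrt(10653)) are distinct degree-2 extensions, so [K:Q] = 4 (Klein four Galois group).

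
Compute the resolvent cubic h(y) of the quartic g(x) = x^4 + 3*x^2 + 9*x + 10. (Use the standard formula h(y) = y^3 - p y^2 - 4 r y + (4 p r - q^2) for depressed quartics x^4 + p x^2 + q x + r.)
h(y) = y^3 - 3*y^2 - 40*y + 39

Identify coefficients: p = 3, q = 9, r = 10.
Plug into h(y) = y^3 - p y^2 - 4 r y + (4 p r - q^2):
  h(y) = y^3 - (3) y^2 - 4*(10) y + (4*(3)*(10) - (9)^2)
       = y^3 + (-3) y^2 + (-40) y + (39).
Simplifying: h(y) = y^3 - 3*y^2 - 40*y + 39.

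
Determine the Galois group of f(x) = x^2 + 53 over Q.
Gal(K/Q) = Z/2Z (cyclic of order 2)

x^2 + 53 is irreducible over Q since -53 is not a rational square. The splitting field Q(sqrt(-53)) has degree 2 over Q, and its unique nontrivial automorphism is sqrt(-53) ↦ -sqrt(-53). Hence Gal(Q(sqrt(-53))/Q) = Z/2Z.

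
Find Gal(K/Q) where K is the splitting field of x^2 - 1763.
Gal(K/Q) = Z/2Z (cyclic of order 2)

x^2 - 1763 is irreducible over Q since 1763 is not a rational square. The splitting field Q(sqrt(1763)) has degree 2 over Q, and its unique nontrivial automorphism is sqrt(1763) ↦ -sqrt(1763). Hence Gal(Q(sqrt(1763))/Q) = Z/2Z.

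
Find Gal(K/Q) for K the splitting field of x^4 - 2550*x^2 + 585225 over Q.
Gal(K/Q) = Z/2Z (cyclic of order 2)

f factors as (x^2 - 2295)(x^2 - 255), so the splitting field is K = Q(sqrt(2295), sqrt(255)). The squarefree part of 2295 is 255 and the squarefree part of 255 is also 255, so sqrt(2295) and sqrt(255) are both rational multiples of sqrt(255). Hence Q(sqrt(2295)) = Q(sqrt(255)) = Q(sqrt(255)), and the splitting field collapses to a single degree-2 extension with Galois group Z/2Z.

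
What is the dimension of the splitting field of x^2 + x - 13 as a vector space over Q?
[K:Q] = 2

The discriminant of x^2 + (1)*x + (-13) is b^2 - 4c = 1 - (-52) = 53. Since 53 is not a perfect square in Q, the polynomial is irreducible over Q. Its two roots generate a degree-2 extension, so [K:Q] = 2.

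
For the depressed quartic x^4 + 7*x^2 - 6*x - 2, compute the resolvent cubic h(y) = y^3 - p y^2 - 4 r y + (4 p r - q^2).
h(y) = y^3 - 7*y^2 + 8*y - 92

Identify coefficients: p = 7, q = -6, r = -2.
Plug into h(y) = y^3 - p y^2 - 4 r y + (4 p r - q^2):
  h(y) = y^3 - (7) y^2 - 4*(-2) y + (4*(7)*(-2) - (-6)^2)
       = y^3 + (-7) y^2 + (8) y + (-92).
Simplifying: h(y) = y^3 - 7*y^2 + 8*y - 92.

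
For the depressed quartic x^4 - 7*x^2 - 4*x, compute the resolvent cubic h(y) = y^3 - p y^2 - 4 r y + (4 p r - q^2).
h(y) = y^3 + 7*y^2 - 16

Identify coefficients: p = -7, q = -4, r = 0.
Plug into h(y) = y^3 - p y^2 - 4 r y + (4 p r - q^2):
  h(y) = y^3 - (-7) y^2 - 4*(0) y + (4*(-7)*(0) - (-4)^2)
       = y^3 + (7) y^2 + (0) y + (-16).
Simplifying: h(y) = y^3 + 7*y^2 - 16.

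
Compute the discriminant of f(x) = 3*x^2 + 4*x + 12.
Δ = -128

For a quadratic a x^2 + b x + c the discriminant is Δ = b^2 - 4ac = (4)^2 - 4*(3)*(12) = 16 - (144) = -128.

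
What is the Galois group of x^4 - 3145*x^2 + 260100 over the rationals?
Gal(K/Q) = Z/2Z (cyclic of order 2)

f factors as (x^2 - 3060)(x^2 - 85), so the splitting field is K = Q(sqrt(3060), sqrt(85)). The squarefree part of 3060 is 85 and the squarefree part of 85 is also 85, so sqrt(3060) and sqrt(85) are both rational multiples of sqrt(85). Hence Q(sqrt(3060)) = Q(sqrt(85)) = Q(sqrt(85)), and the splitting field collapses to a single degree-2 extension with Galois group Z/2Z.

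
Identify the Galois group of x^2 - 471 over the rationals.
Gal(K/Q) = Z/2Z (cyclic of order 2)

x^2 - 471 is irreducible over Q since 471 is not a rational square. The splitting field Q(sqrt(471)) has degree 2 over Q, and its unique nontrivial automorphism is sqrt(471) ↦ -sqrt(471). Hence Gal(Q(sqrt(471))/Q) = Z/2Z.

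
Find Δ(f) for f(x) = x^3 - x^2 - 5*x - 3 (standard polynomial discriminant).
Δ = 0

For x^3 + a x^2 + b x + c the discriminant is Δ = 18 a b c - 4 a^3 c + a^2 b^2 - 4 b^3 - 27 c^2.
Plug a = -1, b = -5, c = -3:
  18*(-1)*(-5)*(-3) - 4*(-1)^3*(-3) + (-1)^2*(-5)^2 - 4*(-5)^3 - 27*(-3)^2
  = -270 + (-12) + 25 + (500) + (-243)
  = 0.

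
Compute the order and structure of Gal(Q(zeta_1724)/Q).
|Gal(Q(zeta_1724)/Q)| = phi(1724) = 860; group ≅ (Z/1724Z)^* ≅ Z/2Z × Z/430Z

The n-th cyclotomic polynomial Φ_1724(x) is the minimal polynomial of zeta_1724 over Q and has degree phi(1724) = 860. So Q(zeta_1724) is a degree-860 Galois extension with Galois group (Z/1724Z)^*. By CRT, (Z/1724Z)^* ≅ (Z/4Z)^* × (Z/431Z)^*. Each prime-power unit group is (Z/4Z)^* ≅ Z/2Z; (Z/431Z)^* ≅ Z/430Z. Hence Gal(Q(zeta_1724)/Q) ≅ Z/2Z × Z/430Z.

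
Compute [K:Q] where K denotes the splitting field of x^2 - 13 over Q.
[K:Q] = 2

The discriminant of x^2 + (0)*x + (-13) is b^2 - 4c = 0 - (-52) = 52. Since 52 is not a perfect square in Q, the polynomial is irreducible over Q. Its two roots generate a degree-2 extension, so [K:Q] = 2.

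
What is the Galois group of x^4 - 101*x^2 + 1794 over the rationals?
Gal(K/Q) = V_4 (Klein four-group, Z/2Z × Z/2Z)

f factors as (x^2 - 78)(x^2 - 23), so the splitting field is K = Q(sqrt(78), sqrt(23)). The elements 78, 23, 1794 are all non-squares in Q, so sqrt(78) and sqrt(23) generate independent quadratic extensions. Thus [K:Q] = 4 and Gal(K/Q) is generated by the two order-2 automorphisms sqrt(78) ↦ -sqrt(78) and sqrt(23) ↦ -sqrt(23), giving V_4.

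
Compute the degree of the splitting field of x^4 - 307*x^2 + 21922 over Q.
[K:Q] = 4

f factors as (x^2 - 113)(x^2 - 194); the splitting field is K = Q(sqrt(113), sqrt(194)). Since 113, 194, and 21922 are all non-squares in Q, the three subfields Q(sqrt(113)), Q(sqrt(194)), Q(sqrt(21922)) are distinct degree-2 extensions, so [K:Q] = 4 (Klein four Galois group).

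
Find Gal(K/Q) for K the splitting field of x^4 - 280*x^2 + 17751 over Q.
Gal(K/Q) = V_4 (Klein four-group, Z/2Z × Z/2Z)

f factors as (x^2 - 183)(x^2 - 97), so the splitting field is K = Q(sqrt(183), sqrt(97)). The elements 183, 97, 17751 are all non-squares in Q, so sqrt(183) and sqrt(97) generate independent quadratic extensions. Thus [K:Q] = 4 and Gal(K/Q) is generated by the two order-2 automorphisms sqrt(183) ↦ -sqrt(183) and sqrt(97) ↦ -sqrt(97), giving V_4.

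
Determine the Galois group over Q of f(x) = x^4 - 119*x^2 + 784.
Gal(K/Q) = Z/2Z (cyclic of order 2)

f factors as (x^2 - 112)(x^2 - 7), so the splitting field is K = Q(sqrt(112), sqrt(7)). The squarefree part of 112 is 7 and the squarefree part of 7 is also 7, so sqrt(112) and sqrt(7) are both rational multiples of sqrt(7). Hence Q(sqrt(112)) = Q(sqrt(7)) = Q(sqrt(7)), and the splitting field collapses to a single degree-2 extension with Galois group Z/2Z.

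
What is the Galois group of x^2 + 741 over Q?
Gal(K/Q) = Z/2Z (cyclic of order 2)

x^2 + 741 is irreducible over Q since -741 is not a rational square. The splitting field Q(sqrt(-741)) has degree 2 over Q, and its unique nontrivial automorphism is sqrt(-741) ↦ -sqrt(-741). Hence Gal(Q(sqrt(-741))/Q) = Z/2Z.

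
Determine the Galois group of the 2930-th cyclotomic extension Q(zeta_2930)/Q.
|Gal(Q(zeta_2930)/Q)| = phi(2930) = 1168; group ≅ (Z/2930Z)^* ≅ Z/4Z × Z/292Z

The n-th cyclotomic polynomial Φ_2930(x) is the minimal polynomial of zeta_2930 over Q and has degree phi(2930) = 1168. So Q(zeta_2930) is a degree-1168 Galois extension with Galois group (Z/2930Z)^*. By CRT, (Z/2930Z)^* ≅ (Z/2Z)^* × (Z/5Z)^* × (Z/293Z)^*. Each prime-power unit group is (Z/2Z)^* ≅ trivial group (order 1); (Z/5Z)^* ≅ Z/4Z; (Z/293Z)^* ≅ Z/292Z. Hence Gal(Q(zeta_2930)/Q) ≅ Z/4Z × Z/292Z.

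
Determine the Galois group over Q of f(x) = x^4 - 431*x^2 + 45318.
Gal(K/Q) = V_4 (Klein four-group, Z/2Z × Z/2Z)

f factors as (x^2 - 249)(x^2 - 182), so the splitting field is K = Q(sqrt(249), sqrt(182)). The elements 249, 182, 45318 are all non-squares in Q, so sqrt(249) and sqrt(182) generate independent quadratic extensions. Thus [K:Q] = 4 and Gal(K/Q) is generated by the two order-2 automorphisms sqrt(249) ↦ -sqrt(249) and sqrt(182) ↦ -sqrt(182), giving V_4.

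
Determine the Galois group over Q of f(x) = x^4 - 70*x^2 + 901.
Gal(K/Q) = V_4 (Klein four-group, Z/2Z × Z/2Z)

f factors as (x^2 - 17)(x^2 - 53), so the splitting field is K = Q(sqrt(17), sqrt(53)). The elements 17, 53, 901 are all non-squares in Q, so sqrt(17) and sqrt(53) generate independent quadratic extensions. Thus [K:Q] = 4 and Gal(K/Q) is generated by the two order-2 automorphisms sqrt(17) ↦ -sqrt(17) and sqrt(53) ↦ -sqrt(53), giving V_4.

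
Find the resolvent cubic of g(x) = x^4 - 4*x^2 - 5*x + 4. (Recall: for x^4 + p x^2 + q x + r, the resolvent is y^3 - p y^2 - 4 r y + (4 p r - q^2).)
h(y) = y^3 + 4*y^2 - 16*y - 89

Identify coefficients: p = -4, q = -5, r = 4.
Plug into h(y) = y^3 - p y^2 - 4 r y + (4 p r - q^2):
  h(y) = y^3 - (-4) y^2 - 4*(4) y + (4*(-4)*(4) - (-5)^2)
       = y^3 + (4) y^2 + (-16) y + (-89).
Simplifying: h(y) = y^3 + 4*y^2 - 16*y - 89.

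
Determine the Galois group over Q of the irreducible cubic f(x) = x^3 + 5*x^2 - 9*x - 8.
Gal(K/Q) = S_3 (symmetric group of order 6)

Compute the discriminant of x^3 + (5)*x^2 + (-9)*x + (-8): Δ = 13693. Since Δ is not a rational square, the Galois group is not contained in A_3; it must be the full S_3 (irreducibility of the cubic rules out anything smaller).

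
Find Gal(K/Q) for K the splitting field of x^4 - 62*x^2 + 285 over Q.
Gal(K/Q) = V_4 (Klein four-group, Z/2Z × Z/2Z)

f factors as (x^2 - 5)(x^2 - 57), so the splitting field is K = Q(sqrt(5), sqrt(57)). The elements 5, 57, 285 are all non-squares in Q, so sqrt(5) and sqrt(57) generate independent quadratic extensions. Thus [K:Q] = 4 and Gal(K/Q) is generated by the two order-2 automorphisms sqrt(5) ↦ -sqrt(5) and sqrt(57) ↦ -sqrt(57), giving V_4.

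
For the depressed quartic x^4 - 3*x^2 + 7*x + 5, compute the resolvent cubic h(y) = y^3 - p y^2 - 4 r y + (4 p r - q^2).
h(y) = y^3 + 3*y^2 - 20*y - 109

Identify coefficients: p = -3, q = 7, r = 5.
Plug into h(y) = y^3 - p y^2 - 4 r y + (4 p r - q^2):
  h(y) = y^3 - (-3) y^2 - 4*(5) y + (4*(-3)*(5) - (7)^2)
       = y^3 + (3) y^2 + (-20) y + (-109).
Simplifying: h(y) = y^3 + 3*y^2 - 20*y - 109.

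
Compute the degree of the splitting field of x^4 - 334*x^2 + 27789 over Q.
[K:Q] = 4

f factors as (x^2 - 177)(x^2 - 157); the splitting field is K = Q(sqrt(177), sqrt(157)). Since 177, 157, and 27789 are all non-squares in Q, the three subfields Q(sqrt(177)), Q(sqrt(157)), Q(sqrt(27789)) are distinct degree-2 extensions, so [K:Q] = 4 (Klein four Galois group).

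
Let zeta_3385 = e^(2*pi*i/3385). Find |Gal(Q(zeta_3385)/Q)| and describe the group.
|Gal(Q(zeta_3385)/Q)| = phi(3385) = 2704; group ≅ (Z/3385Z)^* ≅ Z/4Z × Z/676Z

The n-th cyclotomic polynomial Φ_3385(x) is the minimal polynomial of zeta_3385 over Q and has degree phi(3385) = 2704. So Q(zeta_3385) is a degree-2704 Galois extension with Galois group (Z/3385Z)^*. By CRT, (Z/3385Z)^* ≅ (Z/5Z)^* × (Z/677Z)^*. Each prime-power unit group is (Z/5Z)^* ≅ Z/4Z; (Z/677Z)^* ≅ Z/676Z. Hence Gal(Q(zeta_3385)/Q) ≅ Z/4Z × Z/676Z.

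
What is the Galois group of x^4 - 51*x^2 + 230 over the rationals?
Gal(K/Q) = V_4 (Klein four-group, Z/2Z × Z/2Z)

f factors as (x^2 - 46)(x^2 - 5), so the splitting field is K = Q(sqrt(46), sqrt(5)). The elements 46, 5, 230 are all non-squares in Q, so sqrt(46) and sqrt(5) generate independent quadratic extensions. Thus [K:Q] = 4 and Gal(K/Q) is generated by the two order-2 automorphisms sqrt(46) ↦ -sqrt(46) and sqrt(5) ↦ -sqrt(5), giving V_4.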